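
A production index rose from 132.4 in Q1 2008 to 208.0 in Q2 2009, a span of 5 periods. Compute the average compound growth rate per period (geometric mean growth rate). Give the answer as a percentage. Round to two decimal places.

9.45%

Growth factor = (208.0/132.4)^(1/5) = (1.570997)^(1/5) = 1.094549
Growth rate = 1.094549 − 1 = 0.094549 = 9.4549%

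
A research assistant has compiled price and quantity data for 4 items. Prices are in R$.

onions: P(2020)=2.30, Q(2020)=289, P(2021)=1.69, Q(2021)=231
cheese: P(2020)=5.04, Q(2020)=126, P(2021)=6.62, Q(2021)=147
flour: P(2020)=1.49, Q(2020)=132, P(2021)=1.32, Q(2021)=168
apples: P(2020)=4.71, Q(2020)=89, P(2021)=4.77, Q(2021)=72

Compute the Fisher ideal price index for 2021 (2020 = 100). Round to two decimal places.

101.94

Laspeyres component (base-period weights):
ΣP(2021)Q(2020) = 1.69×289 + 6.62×126 + 1.32×132 + 4.77×89 = 488.41 + 834.12 + 174.24 + 424.53 = 1921.3
ΣP(2020)Q(2020) = 2.30×289 + 5.04×126 + 1.49×132 + 4.71×89 = 664.7 + 635.04 + 196.68 + 419.19 = 1915.61
L = 1921.3 / 1915.61 × 100 = 100.2970
Paasche component (current-period weights):
ΣP(2021)Q(2021) = 1.69×231 + 6.62×147 + 1.32×168 + 4.77×72 = 390.39 + 973.14 + 221.76 + 343.44 = 1928.73
ΣP(2020)Q(2021) = 2.30×231 + 5.04×147 + 1.49×168 + 4.71×72 = 531.3 + 740.88 + 250.32 + 339.12 = 1861.62
P = 1928.73 / 1861.62 × 100 = 103.6049
Fisher = √(L × P) = √(100.2970 × 103.6049) = 101.9376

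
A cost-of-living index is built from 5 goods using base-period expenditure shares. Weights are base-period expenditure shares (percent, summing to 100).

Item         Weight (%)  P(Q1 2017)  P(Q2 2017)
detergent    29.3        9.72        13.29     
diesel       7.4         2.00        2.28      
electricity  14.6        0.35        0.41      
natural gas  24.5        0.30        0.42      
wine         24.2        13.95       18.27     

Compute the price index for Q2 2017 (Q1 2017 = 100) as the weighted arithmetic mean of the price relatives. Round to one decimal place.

detergent: 29.3 × (13.29/9.72) = 29.3 × 1.367284 = 40.0614
diesel: 7.4 × (2.28/2.00) = 7.4 × 1.140000 = 8.4360
electricity: 14.6 × (0.41/0.35) = 14.6 × 1.171429 = 17.1029
natural gas: 24.5 × (0.42/0.30) = 24.5 × 1.400000 = 34.3000
wine: 24.2 × (18.27/13.95) = 24.2 × 1.309677 = 31.6942
Index = Σ wᵢ·(p₁ᵢ/p₀ᵢ) = 40.0614 + 8.4360 + 17.1029 + 34.3000 + 31.6942 = 131.5945

131.6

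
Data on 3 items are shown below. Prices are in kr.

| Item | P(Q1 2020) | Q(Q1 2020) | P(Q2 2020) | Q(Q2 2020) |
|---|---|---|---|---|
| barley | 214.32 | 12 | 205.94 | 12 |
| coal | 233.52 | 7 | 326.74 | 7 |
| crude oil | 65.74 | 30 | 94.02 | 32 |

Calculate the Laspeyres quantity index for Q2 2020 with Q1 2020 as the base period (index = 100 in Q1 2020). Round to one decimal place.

Laspeyres quantity index uses base-period prices as weights.
ΣP(Q1 2020)·Q(Q2 2020) = 214.32×12 + 233.52×7 + 65.74×32 = 2571.84 + 1634.64 + 2103.68 = 6310.16
ΣP(Q1 2020)·Q(Q1 2020) = 214.32×12 + 233.52×7 + 65.74×30 = 2571.84 + 1634.64 + 1972.2 = 6178.68
Index = 6310.16 / 6178.68 × 100 = 102.1280

102.1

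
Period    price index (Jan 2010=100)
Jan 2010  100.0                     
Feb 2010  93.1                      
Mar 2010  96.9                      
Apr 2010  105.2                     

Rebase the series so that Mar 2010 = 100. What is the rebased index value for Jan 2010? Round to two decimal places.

103.20

Rebased(Jan 2010) = 100.0 / 96.9 × 100 = 103.1992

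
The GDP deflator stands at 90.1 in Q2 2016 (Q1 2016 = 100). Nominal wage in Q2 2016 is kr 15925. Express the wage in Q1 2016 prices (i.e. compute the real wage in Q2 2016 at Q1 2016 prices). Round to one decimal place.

17674.8

Real = Nominal ÷ (Index/100) = 15925 ÷ (90.1/100)
     = 15925 ÷ 0.901 = 17674.8058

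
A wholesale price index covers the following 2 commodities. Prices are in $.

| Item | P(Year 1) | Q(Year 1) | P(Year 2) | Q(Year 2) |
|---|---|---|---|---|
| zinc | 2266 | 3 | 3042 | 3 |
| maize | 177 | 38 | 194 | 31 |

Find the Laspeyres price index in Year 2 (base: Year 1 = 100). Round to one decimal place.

122.0

Laspeyres price index uses base-period quantities as weights.
ΣP(Year 2)·Q(Year 1) = 3042×3 + 194×38 = 9126 + 7372 = 16498
ΣP(Year 1)·Q(Year 1) = 2266×3 + 177×38 = 6798 + 6726 = 13524
Index = 16498 / 13524 × 100 = 121.9905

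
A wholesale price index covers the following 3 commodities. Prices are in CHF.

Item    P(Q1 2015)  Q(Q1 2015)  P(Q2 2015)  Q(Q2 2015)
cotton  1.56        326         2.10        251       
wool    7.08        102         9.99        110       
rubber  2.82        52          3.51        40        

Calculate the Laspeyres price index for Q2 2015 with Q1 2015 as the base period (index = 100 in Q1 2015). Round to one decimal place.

136.9

Laspeyres price index uses base-period quantities as weights.
ΣP(Q2 2015)·Q(Q1 2015) = 2.10×326 + 9.99×102 + 3.51×52 = 684.6 + 1018.98 + 182.52 = 1886.1
ΣP(Q1 2015)·Q(Q1 2015) = 1.56×326 + 7.08×102 + 2.82×52 = 508.56 + 722.16 + 146.64 = 1377.36
Index = 1886.1 / 1377.36 × 100 = 136.9359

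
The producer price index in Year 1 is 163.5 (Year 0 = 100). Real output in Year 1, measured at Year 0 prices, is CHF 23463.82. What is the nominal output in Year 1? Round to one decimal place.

38363.3

Nominal = Real × (Index/100) = 23463.82 × (163.5/100)
        = 23463.82 × 1.635 = 38363.3457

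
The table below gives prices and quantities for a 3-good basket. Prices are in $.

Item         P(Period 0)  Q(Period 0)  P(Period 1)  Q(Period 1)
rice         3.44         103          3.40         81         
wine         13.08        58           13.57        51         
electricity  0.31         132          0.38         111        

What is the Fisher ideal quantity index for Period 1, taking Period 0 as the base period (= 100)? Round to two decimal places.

84.99

Laspeyres component (base-period weights):
ΣP(Period 0)Q(Period 1) = 3.44×81 + 13.08×51 + 0.31×111 = 278.64 + 667.08 + 34.41 = 980.13
ΣP(Period 0)Q(Period 0) = 3.44×103 + 13.08×58 + 0.31×132 = 354.32 + 758.64 + 40.92 = 1153.88
L = 980.13 / 1153.88 × 100 = 84.9421
Paasche component (current-period weights):
ΣP(Period 1)Q(Period 1) = 3.40×81 + 13.57×51 + 0.38×111 = 275.4 + 692.07 + 42.18 = 1009.65
ΣP(Period 1)Q(Period 0) = 3.40×103 + 13.57×58 + 0.38×132 = 350.2 + 787.06 + 50.16 = 1187.42
P = 1009.65 / 1187.42 × 100 = 85.0289
Fisher = √(L × P) = √(84.9421 × 85.0289) = 84.9855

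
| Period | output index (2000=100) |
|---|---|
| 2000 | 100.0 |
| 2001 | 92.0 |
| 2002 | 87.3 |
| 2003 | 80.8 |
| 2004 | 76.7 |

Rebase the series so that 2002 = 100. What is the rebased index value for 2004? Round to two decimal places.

Rebased(2004) = 76.7 / 87.3 × 100 = 87.8580

87.86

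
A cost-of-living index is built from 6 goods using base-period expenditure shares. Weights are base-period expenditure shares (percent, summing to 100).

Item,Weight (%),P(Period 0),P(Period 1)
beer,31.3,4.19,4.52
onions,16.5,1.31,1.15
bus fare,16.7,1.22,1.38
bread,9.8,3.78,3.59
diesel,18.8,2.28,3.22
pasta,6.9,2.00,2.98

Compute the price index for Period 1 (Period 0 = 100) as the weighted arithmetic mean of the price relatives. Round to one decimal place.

beer: 31.3 × (4.52/4.19) = 31.3 × 1.078759 = 33.7652
onions: 16.5 × (1.15/1.31) = 16.5 × 0.877863 = 14.4847
bus fare: 16.7 × (1.38/1.22) = 16.7 × 1.131148 = 18.8902
bread: 9.8 × (3.59/3.78) = 9.8 × 0.949735 = 9.3074
diesel: 18.8 × (3.22/2.28) = 18.8 × 1.412281 = 26.5509
pasta: 6.9 × (2.98/2.00) = 6.9 × 1.490000 = 10.2810
Index = Σ wᵢ·(p₁ᵢ/p₀ᵢ) = 33.7652 + 14.4847 + 18.8902 + 9.3074 + 26.5509 + 10.2810 = 113.2793

113.3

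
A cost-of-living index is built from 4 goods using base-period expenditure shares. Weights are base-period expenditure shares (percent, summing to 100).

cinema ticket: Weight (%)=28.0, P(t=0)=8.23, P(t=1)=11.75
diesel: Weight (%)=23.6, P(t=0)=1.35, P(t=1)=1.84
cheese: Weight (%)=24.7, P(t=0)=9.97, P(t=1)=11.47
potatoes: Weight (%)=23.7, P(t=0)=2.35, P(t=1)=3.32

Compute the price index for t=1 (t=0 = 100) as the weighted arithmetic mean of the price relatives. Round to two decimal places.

134.04

cinema ticket: 28.0 × (11.75/8.23) = 28.0 × 1.427704 = 39.9757
diesel: 23.6 × (1.84/1.35) = 23.6 × 1.362963 = 32.1659
cheese: 24.7 × (11.47/9.97) = 24.7 × 1.150451 = 28.4161
potatoes: 23.7 × (3.32/2.35) = 23.7 × 1.412766 = 33.4826
Index = Σ wᵢ·(p₁ᵢ/p₀ᵢ) = 39.9757 + 32.1659 + 28.4161 + 33.4826 = 134.0403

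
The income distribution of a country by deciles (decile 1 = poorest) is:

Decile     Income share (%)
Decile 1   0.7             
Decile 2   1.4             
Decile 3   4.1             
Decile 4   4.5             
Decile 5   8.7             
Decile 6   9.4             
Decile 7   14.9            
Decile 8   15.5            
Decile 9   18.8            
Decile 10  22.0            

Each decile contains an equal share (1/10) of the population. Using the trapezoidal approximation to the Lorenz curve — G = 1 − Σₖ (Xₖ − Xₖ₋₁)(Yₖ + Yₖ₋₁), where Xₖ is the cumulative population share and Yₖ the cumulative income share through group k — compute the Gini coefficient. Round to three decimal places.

0.402

Cumulative income shares Yₖ: 0.0070, 0.0210, 0.0620, 0.1070, 0.1940, 0.2880, 0.4370, 0.5920, 0.7800, 1.0000
Σ (Xₖ−Xₖ₋₁)(Yₖ+Yₖ₋₁) = (1/10)(0.0070+0.0000) + (1/10)(0.0210+0.0070) + (1/10)(0.0620+0.0210) + (1/10)(0.1070+0.0620) + (1/10)(0.1940+0.1070) + (1/10)(0.2880+0.1940) + (1/10)(0.4370+0.2880) + (1/10)(0.5920+0.4370) + (1/10)(0.7800+0.5920) + (1/10)(1.0000+0.7800)
  = 0.0007 + 0.0028 + 0.0083 + 0.0169 + 0.0301 + 0.0482 + 0.0725 + 0.1029 + 0.1372 + 0.1780 = 0.5976
G = 1 − 0.5976 = 0.4024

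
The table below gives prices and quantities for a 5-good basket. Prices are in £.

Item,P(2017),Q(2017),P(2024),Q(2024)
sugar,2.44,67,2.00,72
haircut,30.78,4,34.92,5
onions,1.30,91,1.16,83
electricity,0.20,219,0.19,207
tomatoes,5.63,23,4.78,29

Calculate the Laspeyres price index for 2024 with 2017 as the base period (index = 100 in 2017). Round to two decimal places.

Laspeyres price index uses base-period quantities as weights.
ΣP(2024)·Q(2017) = 2.00×67 + 34.92×4 + 1.16×91 + 0.19×219 + 4.78×23 = 134 + 139.68 + 105.56 + 41.61 + 109.94 = 530.79
ΣP(2017)·Q(2017) = 2.44×67 + 30.78×4 + 1.30×91 + 0.20×219 + 5.63×23 = 163.48 + 123.12 + 118.3 + 43.8 + 129.49 = 578.19
Index = 530.79 / 578.19 × 100 = 91.8020

91.80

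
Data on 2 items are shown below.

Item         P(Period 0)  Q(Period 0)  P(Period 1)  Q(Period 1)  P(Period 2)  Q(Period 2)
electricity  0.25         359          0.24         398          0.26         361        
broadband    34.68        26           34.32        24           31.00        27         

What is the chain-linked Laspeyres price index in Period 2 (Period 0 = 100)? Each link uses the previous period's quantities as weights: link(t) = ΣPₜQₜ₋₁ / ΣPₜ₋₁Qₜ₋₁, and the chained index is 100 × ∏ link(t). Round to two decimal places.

Link Period 0→Period 1:
ΣP(Period 1)Q(Period 0) = 0.24×359 + 34.32×26 = 86.16 + 892.32 = 978.48
ΣP(Period 0)Q(Period 0) = 0.25×359 + 34.68×26 = 89.75 + 901.68 = 991.43
link = 978.48/991.43 = 0.986938
Link Period 1→Period 2:
ΣP(Period 2)Q(Period 1) = 0.26×398 + 31.00×24 = 103.48 + 744 = 847.48
ΣP(Period 1)Q(Period 1) = 0.24×398 + 34.32×24 = 95.52 + 823.68 = 919.2
link = 847.48/919.2 = 0.921976
Chained index = 100 × 0.986938 × 0.921976 = 90.9933

90.99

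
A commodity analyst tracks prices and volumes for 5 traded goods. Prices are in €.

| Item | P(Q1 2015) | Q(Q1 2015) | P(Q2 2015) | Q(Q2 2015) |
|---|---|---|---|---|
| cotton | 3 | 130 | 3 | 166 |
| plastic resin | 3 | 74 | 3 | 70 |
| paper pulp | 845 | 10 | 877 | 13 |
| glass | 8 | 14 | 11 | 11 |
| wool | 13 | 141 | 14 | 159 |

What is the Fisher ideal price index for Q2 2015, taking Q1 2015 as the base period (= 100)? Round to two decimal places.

Laspeyres component (base-period weights):
ΣP(Q2 2015)Q(Q1 2015) = 3×130 + 3×74 + 877×10 + 11×14 + 14×141 = 390 + 222 + 8770 + 154 + 1974 = 11510
ΣP(Q1 2015)Q(Q1 2015) = 3×130 + 3×74 + 845×10 + 8×14 + 13×141 = 390 + 222 + 8450 + 112 + 1833 = 11007
L = 11510 / 11007 × 100 = 104.5698
Paasche component (current-period weights):
ΣP(Q2 2015)Q(Q2 2015) = 3×166 + 3×70 + 877×13 + 11×11 + 14×159 = 498 + 210 + 11401 + 121 + 2226 = 14456
ΣP(Q1 2015)Q(Q2 2015) = 3×166 + 3×70 + 845×13 + 8×11 + 13×159 = 498 + 210 + 10985 + 88 + 2067 = 13848
P = 14456 / 13848 × 100 = 104.3905
Fisher = √(L × P) = √(104.5698 × 104.3905) = 104.4801

104.48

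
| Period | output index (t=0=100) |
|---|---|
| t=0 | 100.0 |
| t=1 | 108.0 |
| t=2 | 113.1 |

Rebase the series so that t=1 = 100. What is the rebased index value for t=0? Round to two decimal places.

Rebased(t=0) = 100.0 / 108.0 × 100 = 92.5926

92.59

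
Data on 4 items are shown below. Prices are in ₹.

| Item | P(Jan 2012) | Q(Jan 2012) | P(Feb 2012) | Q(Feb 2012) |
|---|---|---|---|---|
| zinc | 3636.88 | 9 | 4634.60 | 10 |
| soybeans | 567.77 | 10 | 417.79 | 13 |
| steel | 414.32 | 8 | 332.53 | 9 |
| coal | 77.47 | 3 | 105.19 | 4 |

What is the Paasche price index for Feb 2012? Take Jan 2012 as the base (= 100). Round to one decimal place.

115.5

Paasche price index uses current-period quantities as weights.
ΣP(Feb 2012)·Q(Feb 2012) = 4634.60×10 + 417.79×13 + 332.53×9 + 105.19×4 = 46346 + 5431.27 + 2992.77 + 420.76 = 55190.8
ΣP(Jan 2012)·Q(Feb 2012) = 3636.88×10 + 567.77×13 + 414.32×9 + 77.47×4 = 36368.8 + 7381.01 + 3728.88 + 309.88 = 47788.57
Index = 55190.8 / 47788.57 × 100 = 115.4895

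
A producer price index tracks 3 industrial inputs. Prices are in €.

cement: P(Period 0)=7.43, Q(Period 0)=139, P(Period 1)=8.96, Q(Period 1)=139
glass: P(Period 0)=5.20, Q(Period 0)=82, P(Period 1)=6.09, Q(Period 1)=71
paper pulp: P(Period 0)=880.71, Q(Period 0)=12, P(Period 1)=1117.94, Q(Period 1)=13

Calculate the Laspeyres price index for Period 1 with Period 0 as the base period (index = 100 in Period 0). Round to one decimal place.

Laspeyres price index uses base-period quantities as weights.
ΣP(Period 1)·Q(Period 0) = 8.96×139 + 6.09×82 + 1117.94×12 = 1245.44 + 499.38 + 13415.28 = 15160.1
ΣP(Period 0)·Q(Period 0) = 7.43×139 + 5.20×82 + 880.71×12 = 1032.77 + 426.4 + 10568.52 = 12027.69
Index = 15160.1 / 12027.69 × 100 = 126.0433

126.0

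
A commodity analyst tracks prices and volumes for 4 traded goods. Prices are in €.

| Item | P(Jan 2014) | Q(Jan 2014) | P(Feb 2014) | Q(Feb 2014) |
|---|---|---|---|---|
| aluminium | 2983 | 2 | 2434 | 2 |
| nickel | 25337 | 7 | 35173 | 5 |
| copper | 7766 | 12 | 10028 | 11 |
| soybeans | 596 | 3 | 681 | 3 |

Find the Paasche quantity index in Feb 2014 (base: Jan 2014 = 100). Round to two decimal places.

78.48

Paasche quantity index uses current-period prices as weights.
ΣP(Feb 2014)·Q(Feb 2014) = 2434×2 + 35173×5 + 10028×11 + 681×3 = 4868 + 175865 + 110308 + 2043 = 293084
ΣP(Feb 2014)·Q(Jan 2014) = 2434×2 + 35173×7 + 10028×12 + 681×3 = 4868 + 246211 + 120336 + 2043 = 373458
Index = 293084 / 373458 × 100 = 78.4784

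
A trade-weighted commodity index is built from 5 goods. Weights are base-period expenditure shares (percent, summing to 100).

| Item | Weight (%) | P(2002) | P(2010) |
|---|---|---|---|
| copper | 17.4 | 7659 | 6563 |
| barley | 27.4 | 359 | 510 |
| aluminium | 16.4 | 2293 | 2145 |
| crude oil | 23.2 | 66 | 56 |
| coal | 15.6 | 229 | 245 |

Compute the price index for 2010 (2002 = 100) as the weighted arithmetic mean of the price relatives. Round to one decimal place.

copper: 17.4 × (6563/7659) = 17.4 × 0.856900 = 14.9101
barley: 27.4 × (510/359) = 27.4 × 1.420613 = 38.9248
aluminium: 16.4 × (2145/2293) = 16.4 × 0.935456 = 15.3415
crude oil: 23.2 × (56/66) = 23.2 × 0.848485 = 19.6848
coal: 15.6 × (245/229) = 15.6 × 1.069869 = 16.6900
Index = Σ wᵢ·(p₁ᵢ/p₀ᵢ) = 14.9101 + 38.9248 + 15.3415 + 19.6848 + 16.6900 = 105.5511

105.6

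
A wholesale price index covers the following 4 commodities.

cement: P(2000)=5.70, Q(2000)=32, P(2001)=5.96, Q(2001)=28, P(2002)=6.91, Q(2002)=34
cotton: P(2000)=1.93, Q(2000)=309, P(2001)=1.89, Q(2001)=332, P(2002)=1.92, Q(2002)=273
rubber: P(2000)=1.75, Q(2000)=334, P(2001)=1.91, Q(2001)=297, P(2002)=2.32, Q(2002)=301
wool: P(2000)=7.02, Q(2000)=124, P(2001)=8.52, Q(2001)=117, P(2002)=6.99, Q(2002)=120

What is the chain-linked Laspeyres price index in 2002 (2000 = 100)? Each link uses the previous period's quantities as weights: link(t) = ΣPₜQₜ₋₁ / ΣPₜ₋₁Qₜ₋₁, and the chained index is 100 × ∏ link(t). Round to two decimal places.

Link 2000→2001:
ΣP(2001)Q(2000) = 5.96×32 + 1.89×309 + 1.91×334 + 8.52×124 = 190.72 + 584.01 + 637.94 + 1056.48 = 2469.15
ΣP(2000)Q(2000) = 5.70×32 + 1.93×309 + 1.75×334 + 7.02×124 = 182.4 + 596.37 + 584.5 + 870.48 = 2233.75
link = 2469.15/2233.75 = 1.105383
Link 2001→2002:
ΣP(2002)Q(2001) = 6.91×28 + 1.92×332 + 2.32×297 + 6.99×117 = 193.48 + 637.44 + 689.04 + 817.83 = 2337.79
ΣP(2001)Q(2001) = 5.96×28 + 1.89×332 + 1.91×297 + 8.52×117 = 166.88 + 627.48 + 567.27 + 996.84 = 2358.47
link = 2337.79/2358.47 = 0.991232
Chained index = 100 × 1.105383 × 0.991232 = 109.5691

109.57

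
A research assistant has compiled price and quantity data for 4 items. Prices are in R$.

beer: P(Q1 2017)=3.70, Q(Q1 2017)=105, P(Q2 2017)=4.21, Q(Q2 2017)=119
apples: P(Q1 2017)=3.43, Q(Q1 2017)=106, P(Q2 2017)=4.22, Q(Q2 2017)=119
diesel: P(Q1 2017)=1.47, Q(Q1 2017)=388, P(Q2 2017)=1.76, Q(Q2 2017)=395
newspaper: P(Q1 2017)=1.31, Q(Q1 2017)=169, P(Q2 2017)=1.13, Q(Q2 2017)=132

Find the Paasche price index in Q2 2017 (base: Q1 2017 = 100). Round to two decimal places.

115.32

Paasche price index uses current-period quantities as weights.
ΣP(Q2 2017)·Q(Q2 2017) = 4.21×119 + 4.22×119 + 1.76×395 + 1.13×132 = 500.99 + 502.18 + 695.2 + 149.16 = 1847.53
ΣP(Q1 2017)·Q(Q2 2017) = 3.70×119 + 3.43×119 + 1.47×395 + 1.31×132 = 440.3 + 408.17 + 580.65 + 172.92 = 1602.04
Index = 1847.53 / 1602.04 × 100 = 115.3236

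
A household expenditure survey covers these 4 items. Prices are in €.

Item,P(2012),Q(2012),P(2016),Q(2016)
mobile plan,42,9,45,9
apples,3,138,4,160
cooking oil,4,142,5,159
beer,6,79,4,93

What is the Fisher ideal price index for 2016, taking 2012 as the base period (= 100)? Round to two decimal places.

107.96

Laspeyres component (base-period weights):
ΣP(2016)Q(2012) = 45×9 + 4×138 + 5×142 + 4×79 = 405 + 552 + 710 + 316 = 1983
ΣP(2012)Q(2012) = 42×9 + 3×138 + 4×142 + 6×79 = 378 + 414 + 568 + 474 = 1834
L = 1983 / 1834 × 100 = 108.1243
Paasche component (current-period weights):
ΣP(2016)Q(2016) = 45×9 + 4×160 + 5×159 + 4×93 = 405 + 640 + 795 + 372 = 2212
ΣP(2012)Q(2016) = 42×9 + 3×160 + 4×159 + 6×93 = 378 + 480 + 636 + 558 = 2052
P = 2212 / 2052 × 100 = 107.7973
Fisher = √(L × P) = √(108.1243 × 107.7973) = 107.9607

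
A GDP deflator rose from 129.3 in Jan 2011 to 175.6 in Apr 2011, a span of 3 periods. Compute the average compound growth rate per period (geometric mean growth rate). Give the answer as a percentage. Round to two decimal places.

Growth factor = (175.6/129.3)^(1/3) = (1.358082)^(1/3) = 1.107411
Growth rate = 1.107411 − 1 = 0.107411 = 10.7411%

10.74%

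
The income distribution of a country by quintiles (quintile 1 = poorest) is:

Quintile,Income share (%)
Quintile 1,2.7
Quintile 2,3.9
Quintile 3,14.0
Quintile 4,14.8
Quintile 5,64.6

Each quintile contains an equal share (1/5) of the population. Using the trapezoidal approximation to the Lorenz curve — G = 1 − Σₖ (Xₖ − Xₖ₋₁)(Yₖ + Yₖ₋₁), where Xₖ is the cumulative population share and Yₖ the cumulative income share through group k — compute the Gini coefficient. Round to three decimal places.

0.539

Cumulative income shares Yₖ: 0.0270, 0.0660, 0.2060, 0.3540, 1.0000
Σ (Xₖ−Xₖ₋₁)(Yₖ+Yₖ₋₁) = (1/5)(0.0270+0.0000) + (1/5)(0.0660+0.0270) + (1/5)(0.2060+0.0660) + (1/5)(0.3540+0.2060) + (1/5)(1.0000+0.3540)
  = 0.0054 + 0.0186 + 0.0544 + 0.1120 + 0.2708 = 0.4612
G = 1 − 0.4612 = 0.5388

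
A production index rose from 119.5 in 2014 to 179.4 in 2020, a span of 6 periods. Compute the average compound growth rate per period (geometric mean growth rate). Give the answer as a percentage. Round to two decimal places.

7.01%

Growth factor = (179.4/119.5)^(1/6) = (1.501255)^(1/6) = 1.070062
Growth rate = 1.070062 − 1 = 0.070062 = 7.0062%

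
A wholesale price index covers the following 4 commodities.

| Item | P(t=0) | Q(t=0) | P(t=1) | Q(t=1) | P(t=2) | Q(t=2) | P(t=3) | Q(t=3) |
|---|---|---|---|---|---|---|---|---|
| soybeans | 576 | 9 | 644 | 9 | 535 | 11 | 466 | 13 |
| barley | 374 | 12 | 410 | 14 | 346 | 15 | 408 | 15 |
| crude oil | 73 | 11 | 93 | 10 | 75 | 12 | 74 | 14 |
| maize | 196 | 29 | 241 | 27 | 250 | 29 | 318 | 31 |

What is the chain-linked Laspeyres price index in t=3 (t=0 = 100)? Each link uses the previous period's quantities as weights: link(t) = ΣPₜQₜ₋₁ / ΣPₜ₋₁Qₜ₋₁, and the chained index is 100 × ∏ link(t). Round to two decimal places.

116.44

Link t=0→t=1:
ΣP(t=1)Q(t=0) = 644×9 + 410×12 + 93×11 + 241×29 = 5796 + 4920 + 1023 + 6989 = 18728
ΣP(t=0)Q(t=0) = 576×9 + 374×12 + 73×11 + 196×29 = 5184 + 4488 + 803 + 5684 = 16159
link = 18728/16159 = 1.158983
Link t=1→t=2:
ΣP(t=2)Q(t=1) = 535×9 + 346×14 + 75×10 + 250×27 = 4815 + 4844 + 750 + 6750 = 17159
ΣP(t=1)Q(t=1) = 644×9 + 410×14 + 93×10 + 241×27 = 5796 + 5740 + 930 + 6507 = 18973
link = 17159/18973 = 0.904390
Link t=2→t=3:
ΣP(t=3)Q(t=2) = 466×11 + 408×15 + 74×12 + 318×29 = 5126 + 6120 + 888 + 9222 = 21356
ΣP(t=2)Q(t=2) = 535×11 + 346×15 + 75×12 + 250×29 = 5885 + 5190 + 900 + 7250 = 19225
link = 21356/19225 = 1.110845
Chained index = 100 × 1.158983 × 0.904390 × 1.110845 = 116.4358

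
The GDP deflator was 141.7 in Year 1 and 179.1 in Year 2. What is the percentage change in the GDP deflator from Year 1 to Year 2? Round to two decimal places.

Change = (179.1 − 141.7) / 141.7 × 100
       = 37.4 / 141.7 × 100 = 26.3938%

26.39%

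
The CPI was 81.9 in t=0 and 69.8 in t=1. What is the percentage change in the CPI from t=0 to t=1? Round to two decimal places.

Change = (69.8 − 81.9) / 81.9 × 100
       = -12.1 / 81.9 × 100 = -14.7741%

-14.77%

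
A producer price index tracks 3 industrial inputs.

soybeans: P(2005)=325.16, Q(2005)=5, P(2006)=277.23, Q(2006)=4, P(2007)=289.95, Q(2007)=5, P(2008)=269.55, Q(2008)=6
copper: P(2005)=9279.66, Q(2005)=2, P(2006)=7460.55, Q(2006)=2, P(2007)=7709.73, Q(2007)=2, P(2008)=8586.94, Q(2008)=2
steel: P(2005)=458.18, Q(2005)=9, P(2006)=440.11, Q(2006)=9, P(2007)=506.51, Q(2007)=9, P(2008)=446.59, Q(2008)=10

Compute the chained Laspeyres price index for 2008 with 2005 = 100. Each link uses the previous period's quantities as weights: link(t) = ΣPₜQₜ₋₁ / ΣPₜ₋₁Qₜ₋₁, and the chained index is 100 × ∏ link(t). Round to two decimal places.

92.74

Link 2005→2006:
ΣP(2006)Q(2005) = 277.23×5 + 7460.55×2 + 440.11×9 = 1386.15 + 14921.1 + 3960.99 = 20268.24
ΣP(2005)Q(2005) = 325.16×5 + 9279.66×2 + 458.18×9 = 1625.8 + 18559.32 + 4123.62 = 24308.74
link = 20268.24/24308.74 = 0.833784
Link 2006→2007:
ΣP(2007)Q(2006) = 289.95×4 + 7709.73×2 + 506.51×9 = 1159.8 + 15419.46 + 4558.59 = 21137.85
ΣP(2006)Q(2006) = 277.23×4 + 7460.55×2 + 440.11×9 = 1108.92 + 14921.1 + 3960.99 = 19991.01
link = 21137.85/19991.01 = 1.057368
Link 2007→2008:
ΣP(2008)Q(2007) = 269.55×5 + 8586.94×2 + 446.59×9 = 1347.75 + 17173.88 + 4019.31 = 22540.94
ΣP(2007)Q(2007) = 289.95×5 + 7709.73×2 + 506.51×9 = 1449.75 + 15419.46 + 4558.59 = 21427.8
link = 22540.94/21427.8 = 1.051948
Chained index = 100 × 0.833784 × 1.057368 × 1.051948 = 92.7415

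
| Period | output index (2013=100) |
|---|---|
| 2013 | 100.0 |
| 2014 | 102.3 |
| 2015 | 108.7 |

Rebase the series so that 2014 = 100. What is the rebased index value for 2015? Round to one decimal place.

106.3

Rebased(2015) = 108.7 / 102.3 × 100 = 106.2561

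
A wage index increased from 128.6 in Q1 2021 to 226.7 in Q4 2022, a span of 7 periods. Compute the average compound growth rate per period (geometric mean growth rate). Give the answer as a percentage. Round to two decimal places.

8.44%

Growth factor = (226.7/128.6)^(1/7) = (1.762830)^(1/7) = 1.084359
Growth rate = 1.084359 − 1 = 0.084359 = 8.4359%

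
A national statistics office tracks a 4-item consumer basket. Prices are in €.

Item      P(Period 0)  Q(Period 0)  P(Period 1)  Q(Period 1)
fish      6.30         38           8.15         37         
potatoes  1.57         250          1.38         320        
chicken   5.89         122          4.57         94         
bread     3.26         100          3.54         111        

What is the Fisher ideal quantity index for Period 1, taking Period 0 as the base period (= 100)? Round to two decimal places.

99.22

Laspeyres component (base-period weights):
ΣP(Period 0)Q(Period 1) = 6.30×37 + 1.57×320 + 5.89×94 + 3.26×111 = 233.1 + 502.4 + 553.66 + 361.86 = 1651.02
ΣP(Period 0)Q(Period 0) = 6.30×38 + 1.57×250 + 5.89×122 + 3.26×100 = 239.4 + 392.5 + 718.58 + 326 = 1676.48
L = 1651.02 / 1676.48 × 100 = 98.4813
Paasche component (current-period weights):
ΣP(Period 1)Q(Period 1) = 8.15×37 + 1.38×320 + 4.57×94 + 3.54×111 = 301.55 + 441.6 + 429.58 + 392.94 = 1565.67
ΣP(Period 1)Q(Period 0) = 8.15×38 + 1.38×250 + 4.57×122 + 3.54×100 = 309.7 + 345 + 557.54 + 354 = 1566.24
P = 1565.67 / 1566.24 × 100 = 99.9636
Fisher = √(L × P) = √(98.4813 × 99.9636) = 99.2197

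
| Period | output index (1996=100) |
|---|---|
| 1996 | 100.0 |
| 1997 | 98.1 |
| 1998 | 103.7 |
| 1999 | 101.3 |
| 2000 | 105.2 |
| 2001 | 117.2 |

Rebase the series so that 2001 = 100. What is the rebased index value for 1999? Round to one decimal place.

Rebased(1999) = 101.3 / 117.2 × 100 = 86.4334

86.4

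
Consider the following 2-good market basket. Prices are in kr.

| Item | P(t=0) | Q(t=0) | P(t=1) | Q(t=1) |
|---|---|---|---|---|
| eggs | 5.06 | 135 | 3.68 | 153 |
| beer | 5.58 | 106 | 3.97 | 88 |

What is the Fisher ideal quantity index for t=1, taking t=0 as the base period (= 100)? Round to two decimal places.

99.35

Laspeyres component (base-period weights):
ΣP(t=0)Q(t=1) = 5.06×153 + 5.58×88 = 774.18 + 491.04 = 1265.22
ΣP(t=0)Q(t=0) = 5.06×135 + 5.58×106 = 683.1 + 591.48 = 1274.58
L = 1265.22 / 1274.58 × 100 = 99.2656
Paasche component (current-period weights):
ΣP(t=1)Q(t=1) = 3.68×153 + 3.97×88 = 563.04 + 349.36 = 912.4
ΣP(t=1)Q(t=0) = 3.68×135 + 3.97×106 = 496.8 + 420.82 = 917.62
P = 912.4 / 917.62 × 100 = 99.4311
Fisher = √(L × P) = √(99.2656 × 99.4311) = 99.3484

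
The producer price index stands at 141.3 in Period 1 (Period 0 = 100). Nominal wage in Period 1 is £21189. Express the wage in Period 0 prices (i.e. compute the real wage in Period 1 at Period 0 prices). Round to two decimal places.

Real = Nominal ÷ (Index/100) = 21189 ÷ (141.3/100)
     = 21189 ÷ 1.413 = 14995.7537

14995.75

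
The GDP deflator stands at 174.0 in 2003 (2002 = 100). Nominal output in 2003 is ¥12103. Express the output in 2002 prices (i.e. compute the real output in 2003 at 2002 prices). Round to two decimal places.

Real = Nominal ÷ (Index/100) = 12103 ÷ (174.0/100)
     = 12103 ÷ 1.740 = 6955.7471

6955.75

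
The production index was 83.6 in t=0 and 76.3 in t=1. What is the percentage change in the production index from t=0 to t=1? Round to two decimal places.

-8.73%

Change = (76.3 − 83.6) / 83.6 × 100
       = -7.3 / 83.6 × 100 = -8.7321%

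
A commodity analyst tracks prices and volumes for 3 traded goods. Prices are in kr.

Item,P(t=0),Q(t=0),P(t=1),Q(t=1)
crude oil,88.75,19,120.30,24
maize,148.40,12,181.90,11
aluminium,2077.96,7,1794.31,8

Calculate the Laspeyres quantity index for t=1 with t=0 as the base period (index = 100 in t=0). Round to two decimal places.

Laspeyres quantity index uses base-period prices as weights.
ΣP(t=0)·Q(t=1) = 88.75×24 + 148.40×11 + 2077.96×8 = 2130 + 1632.4 + 16623.68 = 20386.08
ΣP(t=0)·Q(t=0) = 88.75×19 + 148.40×12 + 2077.96×7 = 1686.25 + 1780.8 + 14545.72 = 18012.77
Index = 20386.08 / 18012.77 × 100 = 113.1757

113.18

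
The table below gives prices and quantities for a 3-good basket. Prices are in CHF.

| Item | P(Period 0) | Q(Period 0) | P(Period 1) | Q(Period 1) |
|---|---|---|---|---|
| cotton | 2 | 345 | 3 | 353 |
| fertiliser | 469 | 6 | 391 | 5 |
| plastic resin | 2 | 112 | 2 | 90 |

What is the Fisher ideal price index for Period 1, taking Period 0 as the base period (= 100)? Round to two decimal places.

Laspeyres component (base-period weights):
ΣP(Period 1)Q(Period 0) = 3×345 + 391×6 + 2×112 = 1035 + 2346 + 224 = 3605
ΣP(Period 0)Q(Period 0) = 2×345 + 469×6 + 2×112 = 690 + 2814 + 224 = 3728
L = 3605 / 3728 × 100 = 96.7006
Paasche component (current-period weights):
ΣP(Period 1)Q(Period 1) = 3×353 + 391×5 + 2×90 = 1059 + 1955 + 180 = 3194
ΣP(Period 0)Q(Period 1) = 2×353 + 469×5 + 2×90 = 706 + 2345 + 180 = 3231
P = 3194 / 3231 × 100 = 98.8548
Fisher = √(L × P) = √(96.7006 × 98.8548) = 97.7718

97.77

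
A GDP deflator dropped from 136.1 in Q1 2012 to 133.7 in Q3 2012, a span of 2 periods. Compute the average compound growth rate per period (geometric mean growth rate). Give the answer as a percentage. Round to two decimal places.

-0.89%

Growth factor = (133.7/136.1)^(1/2) = (0.982366)^(1/2) = 0.991144
Growth rate = 0.991144 − 1 = -0.008856 = -0.8856%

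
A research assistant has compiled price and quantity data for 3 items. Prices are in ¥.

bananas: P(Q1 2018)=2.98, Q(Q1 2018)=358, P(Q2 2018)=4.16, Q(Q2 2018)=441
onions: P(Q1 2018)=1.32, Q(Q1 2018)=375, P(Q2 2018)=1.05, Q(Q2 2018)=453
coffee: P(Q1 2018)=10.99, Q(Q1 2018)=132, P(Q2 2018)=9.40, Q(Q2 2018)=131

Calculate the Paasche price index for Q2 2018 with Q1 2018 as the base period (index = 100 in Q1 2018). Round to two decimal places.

Paasche price index uses current-period quantities as weights.
ΣP(Q2 2018)·Q(Q2 2018) = 4.16×441 + 1.05×453 + 9.40×131 = 1834.56 + 475.65 + 1231.4 = 3541.61
ΣP(Q1 2018)·Q(Q2 2018) = 2.98×441 + 1.32×453 + 10.99×131 = 1314.18 + 597.96 + 1439.69 = 3351.83
Index = 3541.61 / 3351.83 × 100 = 105.6620

105.66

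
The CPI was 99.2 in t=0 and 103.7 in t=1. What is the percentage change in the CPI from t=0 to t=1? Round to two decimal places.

4.54%

Change = (103.7 − 99.2) / 99.2 × 100
       = 4.5 / 99.2 × 100 = 4.5363%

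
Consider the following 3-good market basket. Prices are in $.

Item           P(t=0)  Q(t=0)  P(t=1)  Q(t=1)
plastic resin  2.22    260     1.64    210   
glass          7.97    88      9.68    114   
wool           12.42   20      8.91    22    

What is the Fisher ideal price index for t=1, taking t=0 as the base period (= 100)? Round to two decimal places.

Laspeyres component (base-period weights):
ΣP(t=1)Q(t=0) = 1.64×260 + 9.68×88 + 8.91×20 = 426.4 + 851.84 + 178.2 = 1456.44
ΣP(t=0)Q(t=0) = 2.22×260 + 7.97×88 + 12.42×20 = 577.2 + 701.36 + 248.4 = 1526.96
L = 1456.44 / 1526.96 × 100 = 95.3817
Paasche component (current-period weights):
ΣP(t=1)Q(t=1) = 1.64×210 + 9.68×114 + 8.91×22 = 344.4 + 1103.52 + 196.02 = 1643.94
ΣP(t=0)Q(t=1) = 2.22×210 + 7.97×114 + 12.42×22 = 466.2 + 908.58 + 273.24 = 1648.02
P = 1643.94 / 1648.02 × 100 = 99.7524
Fisher = √(L × P) = √(95.3817 × 99.7524) = 97.5426

97.54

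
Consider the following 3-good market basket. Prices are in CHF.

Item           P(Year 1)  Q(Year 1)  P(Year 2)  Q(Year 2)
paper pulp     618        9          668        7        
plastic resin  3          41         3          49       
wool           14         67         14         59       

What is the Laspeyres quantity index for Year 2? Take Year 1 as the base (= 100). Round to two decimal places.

80.01

Laspeyres quantity index uses base-period prices as weights.
ΣP(Year 1)·Q(Year 2) = 618×7 + 3×49 + 14×59 = 4326 + 147 + 826 = 5299
ΣP(Year 1)·Q(Year 1) = 618×9 + 3×41 + 14×67 = 5562 + 123 + 938 = 6623
Index = 5299 / 6623 × 100 = 80.0091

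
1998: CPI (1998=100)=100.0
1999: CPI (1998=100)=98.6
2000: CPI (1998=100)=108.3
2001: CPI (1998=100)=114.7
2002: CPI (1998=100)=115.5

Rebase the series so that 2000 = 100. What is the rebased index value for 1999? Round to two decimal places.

91.04

Rebased(1999) = 98.6 / 108.3 × 100 = 91.0434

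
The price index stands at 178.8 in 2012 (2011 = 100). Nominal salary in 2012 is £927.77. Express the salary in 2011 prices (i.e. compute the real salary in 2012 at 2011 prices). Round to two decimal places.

Real = Nominal ÷ (Index/100) = 927.77 ÷ (178.8/100)
     = 927.77 ÷ 1.788 = 518.8870

518.89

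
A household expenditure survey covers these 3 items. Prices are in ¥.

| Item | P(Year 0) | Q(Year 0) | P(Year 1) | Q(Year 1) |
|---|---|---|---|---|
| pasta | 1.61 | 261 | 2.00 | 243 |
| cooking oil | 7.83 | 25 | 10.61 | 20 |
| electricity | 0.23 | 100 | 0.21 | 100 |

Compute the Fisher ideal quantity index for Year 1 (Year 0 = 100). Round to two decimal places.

89.16

Laspeyres component (base-period weights):
ΣP(Year 0)Q(Year 1) = 1.61×243 + 7.83×20 + 0.23×100 = 391.23 + 156.6 + 23 = 570.83
ΣP(Year 0)Q(Year 0) = 1.61×261 + 7.83×25 + 0.23×100 = 420.21 + 195.75 + 23 = 638.96
L = 570.83 / 638.96 × 100 = 89.3374
Paasche component (current-period weights):
ΣP(Year 1)Q(Year 1) = 2.00×243 + 10.61×20 + 0.21×100 = 486 + 212.2 + 21 = 719.2
ΣP(Year 1)Q(Year 0) = 2.00×261 + 10.61×25 + 0.21×100 = 522 + 265.25 + 21 = 808.25
P = 719.2 / 808.25 × 100 = 88.9824
Fisher = √(L × P) = √(89.3374 × 88.9824) = 89.1597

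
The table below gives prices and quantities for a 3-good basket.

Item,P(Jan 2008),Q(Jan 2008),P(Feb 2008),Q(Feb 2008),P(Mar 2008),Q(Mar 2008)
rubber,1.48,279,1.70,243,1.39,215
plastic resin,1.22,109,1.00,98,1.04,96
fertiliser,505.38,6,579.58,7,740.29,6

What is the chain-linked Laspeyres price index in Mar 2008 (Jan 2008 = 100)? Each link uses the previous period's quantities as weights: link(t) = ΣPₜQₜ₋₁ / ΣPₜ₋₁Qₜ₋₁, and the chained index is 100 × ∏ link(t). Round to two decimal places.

139.66

Link Jan 2008→Feb 2008:
ΣP(Feb 2008)Q(Jan 2008) = 1.70×279 + 1.00×109 + 579.58×6 = 474.3 + 109 + 3477.48 = 4060.78
ΣP(Jan 2008)Q(Jan 2008) = 1.48×279 + 1.22×109 + 505.38×6 = 412.92 + 132.98 + 3032.28 = 3578.18
link = 4060.78/3578.18 = 1.134873
Link Feb 2008→Mar 2008:
ΣP(Mar 2008)Q(Feb 2008) = 1.39×243 + 1.04×98 + 740.29×7 = 337.77 + 101.92 + 5182.03 = 5621.72
ΣP(Feb 2008)Q(Feb 2008) = 1.70×243 + 1.00×98 + 579.58×7 = 413.1 + 98 + 4057.06 = 4568.16
link = 5621.72/4568.16 = 1.230631
Chained index = 100 × 1.134873 × 1.230631 = 139.6610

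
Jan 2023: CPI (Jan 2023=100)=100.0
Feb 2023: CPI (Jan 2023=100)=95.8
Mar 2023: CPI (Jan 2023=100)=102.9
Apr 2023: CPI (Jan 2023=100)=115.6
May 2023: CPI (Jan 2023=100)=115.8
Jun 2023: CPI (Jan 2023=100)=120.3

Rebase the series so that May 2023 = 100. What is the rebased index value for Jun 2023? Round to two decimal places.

Rebased(Jun 2023) = 120.3 / 115.8 × 100 = 103.8860

103.89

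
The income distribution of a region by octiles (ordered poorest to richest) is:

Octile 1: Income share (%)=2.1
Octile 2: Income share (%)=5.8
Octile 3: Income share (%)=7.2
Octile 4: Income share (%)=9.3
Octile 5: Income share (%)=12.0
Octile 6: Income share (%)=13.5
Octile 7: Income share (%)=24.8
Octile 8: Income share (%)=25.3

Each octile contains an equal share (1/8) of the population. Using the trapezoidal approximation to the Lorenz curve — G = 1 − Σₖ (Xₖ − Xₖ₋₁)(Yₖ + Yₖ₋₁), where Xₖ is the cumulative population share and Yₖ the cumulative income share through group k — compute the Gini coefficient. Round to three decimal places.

0.349

Cumulative income shares Yₖ: 0.0210, 0.0790, 0.1510, 0.2440, 0.3640, 0.4990, 0.7470, 1.0000
Σ (Xₖ−Xₖ₋₁)(Yₖ+Yₖ₋₁) = (1/8)(0.0210+0.0000) + (1/8)(0.0790+0.0210) + (1/8)(0.1510+0.0790) + (1/8)(0.2440+0.1510) + (1/8)(0.3640+0.2440) + (1/8)(0.4990+0.3640) + (1/8)(0.7470+0.4990) + (1/8)(1.0000+0.7470)
  = 0.0026 + 0.0125 + 0.0288 + 0.0494 + 0.0760 + 0.1079 + 0.1558 + 0.2184 = 0.6513
G = 1 − 0.6513 = 0.3487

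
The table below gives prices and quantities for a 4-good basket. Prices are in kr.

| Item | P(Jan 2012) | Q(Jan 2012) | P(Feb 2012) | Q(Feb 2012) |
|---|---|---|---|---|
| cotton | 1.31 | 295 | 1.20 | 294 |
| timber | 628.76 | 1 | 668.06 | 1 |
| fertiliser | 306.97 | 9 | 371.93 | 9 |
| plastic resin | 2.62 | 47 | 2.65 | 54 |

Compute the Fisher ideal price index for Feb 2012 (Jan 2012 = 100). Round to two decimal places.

Laspeyres component (base-period weights):
ΣP(Feb 2012)Q(Jan 2012) = 1.20×295 + 668.06×1 + 371.93×9 + 2.65×47 = 354 + 668.06 + 3347.37 + 124.55 = 4493.98
ΣP(Jan 2012)Q(Jan 2012) = 1.31×295 + 628.76×1 + 306.97×9 + 2.62×47 = 386.45 + 628.76 + 2762.73 + 123.14 = 3901.08
L = 4493.98 / 3901.08 × 100 = 115.1984
Paasche component (current-period weights):
ΣP(Feb 2012)Q(Feb 2012) = 1.20×294 + 668.06×1 + 371.93×9 + 2.65×54 = 352.8 + 668.06 + 3347.37 + 143.1 = 4511.33
ΣP(Jan 2012)Q(Feb 2012) = 1.31×294 + 628.76×1 + 306.97×9 + 2.62×54 = 385.14 + 628.76 + 2762.73 + 141.48 = 3918.11
P = 4511.33 / 3918.11 × 100 = 115.1405
Fisher = √(L × P) = √(115.1984 × 115.1405) = 115.1694

115.17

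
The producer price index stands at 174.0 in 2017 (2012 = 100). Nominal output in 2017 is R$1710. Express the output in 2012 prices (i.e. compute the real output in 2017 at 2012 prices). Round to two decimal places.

982.76

Real = Nominal ÷ (Index/100) = 1710 ÷ (174.0/100)
     = 1710 ÷ 1.740 = 982.7586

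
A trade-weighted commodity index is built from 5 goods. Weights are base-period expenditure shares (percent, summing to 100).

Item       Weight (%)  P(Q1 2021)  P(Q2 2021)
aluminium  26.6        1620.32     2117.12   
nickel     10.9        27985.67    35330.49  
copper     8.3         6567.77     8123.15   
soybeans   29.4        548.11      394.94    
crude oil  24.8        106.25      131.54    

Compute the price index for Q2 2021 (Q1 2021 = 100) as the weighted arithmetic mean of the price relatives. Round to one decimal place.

aluminium: 26.6 × (2117.12/1620.32) = 26.6 × 1.306606 = 34.7557
nickel: 10.9 × (35330.49/27985.67) = 10.9 × 1.262449 = 13.7607
copper: 8.3 × (8123.15/6567.77) = 8.3 × 1.236820 = 10.2656
soybeans: 29.4 × (394.94/548.11) = 29.4 × 0.720549 = 21.1841
crude oil: 24.8 × (131.54/106.25) = 24.8 × 1.238024 = 30.7030
Index = Σ wᵢ·(p₁ᵢ/p₀ᵢ) = 34.7557 + 13.7607 + 10.2656 + 21.1841 + 30.7030 = 110.6691

110.7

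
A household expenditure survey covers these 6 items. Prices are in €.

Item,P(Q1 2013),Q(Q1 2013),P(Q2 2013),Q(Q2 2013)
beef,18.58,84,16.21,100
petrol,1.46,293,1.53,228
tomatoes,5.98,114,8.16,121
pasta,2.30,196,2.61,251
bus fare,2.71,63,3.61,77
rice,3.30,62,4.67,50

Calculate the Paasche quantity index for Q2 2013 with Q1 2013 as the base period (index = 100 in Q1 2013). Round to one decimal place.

109.4

Paasche quantity index uses current-period prices as weights.
ΣP(Q2 2013)·Q(Q2 2013) = 16.21×100 + 1.53×228 + 8.16×121 + 2.61×251 + 3.61×77 + 4.67×50 = 1621 + 348.84 + 987.36 + 655.11 + 277.97 + 233.5 = 4123.78
ΣP(Q2 2013)·Q(Q1 2013) = 16.21×84 + 1.53×293 + 8.16×114 + 2.61×196 + 3.61×63 + 4.67×62 = 1361.64 + 448.29 + 930.24 + 511.56 + 227.43 + 289.54 = 3768.7
Index = 4123.78 / 3768.7 × 100 = 109.4218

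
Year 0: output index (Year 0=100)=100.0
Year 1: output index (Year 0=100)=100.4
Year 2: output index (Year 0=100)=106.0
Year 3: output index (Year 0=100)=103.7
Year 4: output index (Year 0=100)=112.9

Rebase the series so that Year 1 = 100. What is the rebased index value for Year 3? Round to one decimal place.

103.3

Rebased(Year 3) = 103.7 / 100.4 × 100 = 103.2869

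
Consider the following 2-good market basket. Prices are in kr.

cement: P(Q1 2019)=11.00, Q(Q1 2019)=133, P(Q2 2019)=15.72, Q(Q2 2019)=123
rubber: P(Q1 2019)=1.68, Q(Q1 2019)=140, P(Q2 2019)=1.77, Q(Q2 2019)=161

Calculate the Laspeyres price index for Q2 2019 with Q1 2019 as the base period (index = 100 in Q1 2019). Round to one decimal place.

137.7

Laspeyres price index uses base-period quantities as weights.
ΣP(Q2 2019)·Q(Q1 2019) = 15.72×133 + 1.77×140 = 2090.76 + 247.8 = 2338.56
ΣP(Q1 2019)·Q(Q1 2019) = 11.00×133 + 1.68×140 = 1463 + 235.2 = 1698.2
Index = 2338.56 / 1698.2 × 100 = 137.7082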